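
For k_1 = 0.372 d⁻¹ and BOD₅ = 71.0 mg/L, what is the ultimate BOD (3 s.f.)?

BOD₅ = L₀(1 − e^(−5k_1)) ⇒ L₀ = BOD₅ / (1 − e^(−5×0.372))
= 71.0 / (1 − 0.1557) = 71.0 / 0.8443 = 84.09 mg/L.

L₀ ≈ 84.1 mg/L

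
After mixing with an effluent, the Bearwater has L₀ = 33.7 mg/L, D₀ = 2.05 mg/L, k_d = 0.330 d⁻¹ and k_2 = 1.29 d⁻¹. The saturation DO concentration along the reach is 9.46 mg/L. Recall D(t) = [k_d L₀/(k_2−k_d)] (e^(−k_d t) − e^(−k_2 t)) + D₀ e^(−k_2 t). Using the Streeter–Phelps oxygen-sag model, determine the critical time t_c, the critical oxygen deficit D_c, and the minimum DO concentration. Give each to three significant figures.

t_c ≈ 1.22 d; D_c ≈ 5.77 mg/L; min DO ≈ 3.69 mg/L

With k_2/k_d = 3.909 and 1 − D₀(k_2−k_d)/(k_d L₀) = 0.8230,
t_c = ln(3.909 × 0.8230) / (1.29 − 0.330) = ln(3.217) / 0.9600 = 1.169/0.9600 = 1.217 d.
L(t_c) = L₀ e^(−k_d t_c) = 33.7 × 0.6692 = 22.55 mg/L, and at the critical point k_2 D_c = k_d L, so D_c = (0.330/1.29) × 22.55 = 5.769 mg/L.
Minimum DO = C_s − D_c = 9.46 − 5.769 = 3.691 mg/L.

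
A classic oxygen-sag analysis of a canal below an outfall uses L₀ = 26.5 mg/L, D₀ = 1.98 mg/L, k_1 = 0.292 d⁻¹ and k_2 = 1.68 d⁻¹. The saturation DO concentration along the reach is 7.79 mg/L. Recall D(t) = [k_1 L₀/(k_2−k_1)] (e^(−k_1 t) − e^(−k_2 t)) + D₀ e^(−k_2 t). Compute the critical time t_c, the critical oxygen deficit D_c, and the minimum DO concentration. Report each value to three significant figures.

At the critical point dD/dt = 0, so k_1 L₀ e^(−k_1 t) = k_2 D. Substituting D(t) from the Streeter–Phelps equation and solving for t gives
t_c = ln[(k_2/k_1)(1 − D₀(k_2−k_1)/(k_1 L₀))] / (k_2−k_1).
Here k_2−k_1 = 1.388 d⁻¹ and 1 − D₀(k_2−k_1)/(k_1 L₀) = 1 − 1.98×1.388/(0.292×26.5) = 0.6448, so
t_c = ln(5.753 × 0.6448) / 1.388 = 1.311 / 1.388 = 0.9446 d.
D_c = (k_1/k_2) L₀ e^(−k_1 t_c) = (0.292/1.68) × 26.5 × e^(−0.292×0.9446) = 0.1738 × 26.5 × 0.7590 = 3.496 mg/L.
Minimum DO = C_s − D_c = 7.79 − 3.496 = 4.294 mg/L.

t_c ≈ 0.945 d; D_c ≈ 3.50 mg/L; min DO ≈ 4.29 mg/L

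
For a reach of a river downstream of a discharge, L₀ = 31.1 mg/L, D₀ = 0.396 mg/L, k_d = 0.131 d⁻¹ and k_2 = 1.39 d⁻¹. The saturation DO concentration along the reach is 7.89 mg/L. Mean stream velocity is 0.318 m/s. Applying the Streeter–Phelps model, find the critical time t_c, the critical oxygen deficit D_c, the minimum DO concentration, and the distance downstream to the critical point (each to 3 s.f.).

With k_2/k_d = 10.61 and 1 − D₀(k_2−k_d)/(k_d L₀) = 0.8776,
t_c = ln(10.61 × 0.8776) / (1.39 − 0.131) = ln(9.312) / 1.259 = 2.231/1.259 = 1.772 d.
L(t_c) = L₀ e^(−k_d t_c) = 31.1 × 0.7928 = 24.66 mg/L, and at the critical point k_2 D_c = k_d L, so D_c = (0.131/1.39) × 24.66 = 2.324 mg/L.
Minimum DO = C_s − D_c = 7.89 − 2.324 = 5.566 mg/L.
x_c = v t_c = 0.318 m/s × 1.772 d × 86400 s/d = 48690 m ≈ 48.7 km.

t_c ≈ 1.77 d; D_c ≈ 2.32 mg/L; min DO ≈ 5.57 mg/L; x_c ≈ 48.7 km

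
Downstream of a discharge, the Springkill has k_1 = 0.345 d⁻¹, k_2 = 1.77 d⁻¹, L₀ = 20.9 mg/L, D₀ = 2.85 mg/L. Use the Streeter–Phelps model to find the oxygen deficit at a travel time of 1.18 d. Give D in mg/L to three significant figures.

D ≈ 3.09 mg/L

k_1 L₀/(k_2−k_1) = 0.345×20.9/(1.77−0.345) = 7.210/1.425 = 5.060 mg/L.
e^(−k_1 t) = e^(−0.345×1.180) = 0.6656; e^(−k_2 t) = e^(−1.77×1.180) = 0.1239.
D = 5.060 × (0.6656 − 0.1239) + 2.85 × 0.1239 = 2.741 + 0.3530 = 3.094 mg/L.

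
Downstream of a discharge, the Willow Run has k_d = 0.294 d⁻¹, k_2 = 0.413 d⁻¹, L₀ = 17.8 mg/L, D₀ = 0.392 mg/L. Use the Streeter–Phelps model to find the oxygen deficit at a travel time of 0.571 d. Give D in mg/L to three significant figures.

D ≈ 2.75 mg/L

k_d L₀/(k_2−k_d) = 0.294×17.8/(0.413−0.294) = 5.233/0.1190 = 43.98 mg/L.
e^(−k_d t) = e^(−0.294×0.5710) = 0.8455; e^(−k_2 t) = e^(−0.413×0.5710) = 0.7899.
D = 43.98 × (0.8455 − 0.7899) + 0.392 × 0.7899 = 2.442 + 0.3096 = 2.752 mg/L.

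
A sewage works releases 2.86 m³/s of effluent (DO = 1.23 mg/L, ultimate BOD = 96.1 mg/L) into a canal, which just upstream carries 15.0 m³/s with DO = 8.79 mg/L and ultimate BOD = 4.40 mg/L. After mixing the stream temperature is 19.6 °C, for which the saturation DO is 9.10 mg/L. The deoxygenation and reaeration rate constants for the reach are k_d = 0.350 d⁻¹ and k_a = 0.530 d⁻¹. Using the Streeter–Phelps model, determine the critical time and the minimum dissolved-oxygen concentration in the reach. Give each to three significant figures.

t_c ≈ 2.07 d; minimum DO ≈ 3.00 mg/L

Mixed DO = (15.0×8.79 + 2.86×1.23)/(15.0+2.86) = 135.4/17.86 = 7.579 mg/L.
Mixed L₀ = (15.0×4.40 + 2.86×96.1)/(17.86) = 340.8/17.86 = 19.08 mg/L.
Initial deficit D₀ = C_s − DO₀ = 9.10 − 7.579 = 1.521 mg/L.
t_c = (1/0.1800) ln[(0.530/0.350)(1 − 1.521×0.1800/(0.350×19.08))] = 5.556 × ln(1.452) = 2.073 d.
D_c = (0.350/0.530) × 19.08 × e^(−0.350×2.073) = 0.6604 × 19.08 × 0.4841 = 6.101 mg/L.
Minimum DO = 9.10 − 6.101 = 2.999 mg/L.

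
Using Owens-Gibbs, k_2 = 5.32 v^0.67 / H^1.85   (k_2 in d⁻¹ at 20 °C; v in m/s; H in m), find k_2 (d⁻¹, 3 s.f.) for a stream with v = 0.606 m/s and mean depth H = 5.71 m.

k_2 ≈ 0.151 d⁻¹

k_2 = 5.32 × 0.606^0.67 / 5.71^1.85 = 5.32 × 0.7149 / 25.11 = 0.1515 d⁻¹.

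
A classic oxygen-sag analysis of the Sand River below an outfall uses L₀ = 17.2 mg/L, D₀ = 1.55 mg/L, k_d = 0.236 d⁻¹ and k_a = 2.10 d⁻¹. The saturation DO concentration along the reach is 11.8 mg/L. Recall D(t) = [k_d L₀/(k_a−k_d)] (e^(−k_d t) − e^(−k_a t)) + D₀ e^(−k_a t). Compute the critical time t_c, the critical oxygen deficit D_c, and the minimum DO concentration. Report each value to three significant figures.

t_c ≈ 0.505 d; D_c ≈ 1.72 mg/L; min DO ≈ 10.1 mg/L

t_c = [1/(k_a−k_d)] ln[(k_a/k_d)(1 − D₀(k_a−k_d)/(k_d L₀))]
= [1/(2.10−0.236)] ln[(2.10/0.236)(1 − 1.55×1.864/(0.236×17.2))]
= (1/1.864) ln[8.898 × 0.2882] = 0.5365 × ln(2.565) = 0.5365 × 0.9419 = 0.5053 d.
D_c = (k_d/k_a) L₀ e^(−k_d t_c) = (0.236/2.10) × 17.2 × e^(−0.236×0.5053) = 0.1124 × 17.2 × 0.8876 = 1.716 mg/L.
Minimum DO = C_s − D_c = 11.8 − 1.716 = 10.08 mg/L.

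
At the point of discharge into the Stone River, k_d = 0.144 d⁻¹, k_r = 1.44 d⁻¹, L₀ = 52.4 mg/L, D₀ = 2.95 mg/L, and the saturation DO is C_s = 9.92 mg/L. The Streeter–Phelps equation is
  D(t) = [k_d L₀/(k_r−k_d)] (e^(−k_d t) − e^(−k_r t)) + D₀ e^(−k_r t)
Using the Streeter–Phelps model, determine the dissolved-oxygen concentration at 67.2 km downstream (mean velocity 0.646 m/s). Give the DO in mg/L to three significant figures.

Travel time t = x/v = 67.2 km / (0.646 m/s) = 67200 m / 0.646 m/s = 104000 s = 1.204 d.
k_d L₀/(k_r−k_d) = 0.144×52.4/(1.44−0.144) = 7.546/1.296 = 5.822 mg/L.
e^(−k_d t) = e^(−0.144×1.204) = 0.8408; e^(−k_r t) = e^(−1.44×1.204) = 0.1766.
D = 5.822 × (0.8408 − 0.1766) + 2.95 × 0.1766 = 3.867 + 0.5210 = 4.388 mg/L.
DO = C_s − D = 9.92 − 4.388 = 5.532 mg/L.

DO ≈ 5.53 mg/L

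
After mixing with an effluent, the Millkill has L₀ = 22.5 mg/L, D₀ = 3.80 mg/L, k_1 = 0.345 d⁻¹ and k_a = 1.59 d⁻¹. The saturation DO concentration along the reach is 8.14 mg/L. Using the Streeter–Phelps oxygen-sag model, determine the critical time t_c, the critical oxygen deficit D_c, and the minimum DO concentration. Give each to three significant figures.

With k_a/k_1 = 4.609 and 1 − D₀(k_a−k_1)/(k_1 L₀) = 0.3905,
t_c = ln(4.609 × 0.3905) / (1.59 − 0.345) = ln(1.800) / 1.245 = 0.5877/1.245 = 0.4720 d.
D_c = (k_1/k_a) L₀ e^(−k_1 t_c) = (0.345/1.59) × 22.5 × e^(−0.345×0.4720) = 0.2170 × 22.5 × 0.8497 = 4.148 mg/L.
Minimum DO = C_s − D_c = 8.14 − 4.148 = 3.992 mg/L.

t_c ≈ 0.472 d; D_c ≈ 4.15 mg/L; min DO ≈ 3.99 mg/L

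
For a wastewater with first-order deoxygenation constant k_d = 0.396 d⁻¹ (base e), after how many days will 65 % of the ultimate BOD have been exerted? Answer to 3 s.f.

y/L₀ = 1 − e^(−k_d t) = 0.65 ⇒ e^(−k_d t) = 0.350
t = −ln(0.350) / 0.396 = 1.050 / 0.396 = 2.651 d.

t ≈ 2.65 d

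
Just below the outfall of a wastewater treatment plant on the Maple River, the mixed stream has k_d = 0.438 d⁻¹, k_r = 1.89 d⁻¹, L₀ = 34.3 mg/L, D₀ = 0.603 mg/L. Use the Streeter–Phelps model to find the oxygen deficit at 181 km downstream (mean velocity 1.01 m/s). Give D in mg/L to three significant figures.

Travel time t = x/v = 181 km / (1.01 m/s) = 181000 m / 1.01 m/s = 179200 s = 2.074 d.
k_d L₀/(k_r−k_d) = 0.438×34.3/(1.89−0.438) = 15.02/1.452 = 10.35 mg/L.
e^(−k_d t) = e^(−0.438×2.074) = 0.4031; e^(−k_r t) = e^(−1.89×2.074) = 0.01984.
D = 10.35 × (0.4031 − 0.01984) + 0.603 × 0.01984 = 3.966 + 0.01196 = 3.978 mg/L.

D ≈ 3.98 mg/L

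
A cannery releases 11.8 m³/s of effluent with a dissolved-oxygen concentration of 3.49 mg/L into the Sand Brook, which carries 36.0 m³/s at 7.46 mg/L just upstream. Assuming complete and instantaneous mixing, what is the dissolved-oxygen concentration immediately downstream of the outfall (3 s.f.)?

6.48 mg/L

Flow-weighted mixing: C = (Q_r C_r + Q_w C_w)/(Q_r + Q_w)
= (36.0×7.46 + 11.8×3.49)/(36.0 + 11.8) = 309.7/47.80 = 6.480 mg/L.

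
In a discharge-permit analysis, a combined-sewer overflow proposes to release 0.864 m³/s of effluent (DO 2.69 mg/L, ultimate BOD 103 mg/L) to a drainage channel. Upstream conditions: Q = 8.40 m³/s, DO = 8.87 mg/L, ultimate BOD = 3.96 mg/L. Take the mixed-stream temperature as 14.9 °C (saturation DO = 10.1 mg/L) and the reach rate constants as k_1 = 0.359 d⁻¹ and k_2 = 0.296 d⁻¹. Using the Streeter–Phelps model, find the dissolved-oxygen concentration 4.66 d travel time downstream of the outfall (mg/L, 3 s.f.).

DO ≈ 4.83 mg/L

Mixed DO = (8.40×8.87 + 0.864×2.69)/(8.40+0.864) = 76.83/9.264 = 8.294 mg/L.
Mixed L₀ = (8.40×3.96 + 0.864×103)/(9.264) = 122.3/9.264 = 13.20 mg/L.
Initial deficit D₀ = C_s − DO₀ = 10.1 − 8.294 = 1.806 mg/L.
D(4.66) = [0.359×13.20/(0.296−0.359)](e^(−0.359×4.66) − e^(−0.296×4.66)) + 1.806 e^(−0.296×4.66)
= -75.20 × (0.1877 − 0.2517) + 1.806 × 0.2517 = 5.271 mg/L.
DO = 10.1 − 5.271 = 4.829 mg/L.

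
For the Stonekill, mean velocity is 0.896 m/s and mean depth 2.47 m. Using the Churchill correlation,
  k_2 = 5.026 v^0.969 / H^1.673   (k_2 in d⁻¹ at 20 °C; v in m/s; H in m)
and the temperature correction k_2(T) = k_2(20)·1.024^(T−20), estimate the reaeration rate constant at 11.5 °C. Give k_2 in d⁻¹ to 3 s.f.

k_2 ≈ 0.814 d⁻¹

k_2(20) = 5.026 × 0.896^0.969 / 2.47^1.673 = 5.026 × 0.8991 / 4.539 = 0.9955 d⁻¹.
k_2(11.5) = 0.9955 × 1.024^(11.5−20) = 0.9955 × 0.8174 = 0.8137 d⁻¹.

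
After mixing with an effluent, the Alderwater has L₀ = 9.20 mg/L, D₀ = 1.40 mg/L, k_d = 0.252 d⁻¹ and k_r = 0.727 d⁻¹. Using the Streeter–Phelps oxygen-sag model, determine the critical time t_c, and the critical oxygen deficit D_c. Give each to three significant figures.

t_c = [1/(k_r−k_d)] ln[(k_r/k_d)(1 − D₀(k_r−k_d)/(k_d L₀))]
= [1/(0.727−0.252)] ln[(0.727/0.252)(1 − 1.40×0.4750/(0.252×9.20))]
= (1/0.4750) ln[2.885 × 0.7132] = 2.105 × ln(2.057) = 2.105 × 0.7215 = 1.519 d.
L(t_c) = L₀ e^(−k_d t_c) = 9.20 × 0.6820 = 6.274 mg/L, and at the critical point k_r D_c = k_d L, so D_c = (0.252/0.727) × 6.274 = 2.175 mg/L.

t_c ≈ 1.52 d; D_c ≈ 2.17 mg/L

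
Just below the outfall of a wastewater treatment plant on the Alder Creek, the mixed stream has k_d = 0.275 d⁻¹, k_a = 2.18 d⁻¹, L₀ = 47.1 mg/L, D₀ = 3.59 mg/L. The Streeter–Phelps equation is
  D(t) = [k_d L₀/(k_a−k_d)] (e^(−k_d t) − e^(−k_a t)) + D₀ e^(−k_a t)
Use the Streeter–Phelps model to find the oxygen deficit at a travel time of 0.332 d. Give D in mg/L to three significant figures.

D ≈ 4.65 mg/L

k_d L₀/(k_a−k_d) = 0.275×47.1/(2.18−0.275) = 12.95/1.905 = 6.799 mg/L.
e^(−k_d t) = e^(−0.275×0.3320) = 0.9127; e^(−k_a t) = e^(−2.18×0.3320) = 0.4849.
D = 6.799 × (0.9127 − 0.4849) + 3.59 × 0.4849 = 2.909 + 1.741 = 4.650 mg/L.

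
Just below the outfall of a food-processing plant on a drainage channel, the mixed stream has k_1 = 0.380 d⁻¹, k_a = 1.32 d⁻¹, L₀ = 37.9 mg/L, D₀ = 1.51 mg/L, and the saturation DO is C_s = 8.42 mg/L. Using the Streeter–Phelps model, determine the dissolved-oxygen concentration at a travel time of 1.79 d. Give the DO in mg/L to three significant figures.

DO ≈ 1.96 mg/L

k_1 L₀/(k_a−k_1) = 0.380×37.9/(1.32−0.380) = 14.40/0.9400 = 15.32 mg/L.
e^(−k_1 t) = e^(−0.380×1.790) = 0.5065; e^(−k_a t) = e^(−1.32×1.790) = 0.09416.
D = 15.32 × (0.5065 − 0.09416) + 1.51 × 0.09416 = 6.318 + 0.1422 = 6.460 mg/L.
DO = C_s − D = 8.42 − 6.460 = 1.960 mg/L.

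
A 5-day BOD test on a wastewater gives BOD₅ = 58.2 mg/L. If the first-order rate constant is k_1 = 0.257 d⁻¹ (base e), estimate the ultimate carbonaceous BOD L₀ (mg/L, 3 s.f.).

L₀ ≈ 80.5 mg/L

BOD₅ = L₀(1 − e^(−5k_1)) ⇒ L₀ = BOD₅ / (1 − e^(−5×0.257))
= 58.2 / (1 − 0.2767) = 58.2 / 0.7233 = 80.46 mg/L.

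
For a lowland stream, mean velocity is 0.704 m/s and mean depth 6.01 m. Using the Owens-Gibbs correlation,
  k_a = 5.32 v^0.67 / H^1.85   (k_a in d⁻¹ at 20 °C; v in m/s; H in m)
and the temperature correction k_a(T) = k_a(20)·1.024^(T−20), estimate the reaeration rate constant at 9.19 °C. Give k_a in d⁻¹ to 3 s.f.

k_a(20) = 5.32 × 0.704^0.67 / 6.01^1.85 = 5.32 × 0.7904 / 27.60 = 0.1524 d⁻¹.
k_a(9.19) = 0.1524 × 1.024^(9.19−20) = 0.1524 × 0.7739 = 0.1179 d⁻¹.

k_a ≈ 0.118 d⁻¹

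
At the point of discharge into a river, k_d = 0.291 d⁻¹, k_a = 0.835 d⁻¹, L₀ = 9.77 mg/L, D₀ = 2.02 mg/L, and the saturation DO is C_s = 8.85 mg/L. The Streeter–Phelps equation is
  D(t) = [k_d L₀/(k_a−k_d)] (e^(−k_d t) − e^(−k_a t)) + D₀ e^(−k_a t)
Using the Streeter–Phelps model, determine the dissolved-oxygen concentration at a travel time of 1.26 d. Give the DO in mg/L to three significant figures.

k_d L₀/(k_a−k_d) = 0.291×9.77/(0.835−0.291) = 2.843/0.5440 = 5.226 mg/L.
e^(−k_d t) = e^(−0.291×1.260) = 0.6930; e^(−k_a t) = e^(−0.835×1.260) = 0.3492.
D = 5.226 × (0.6930 − 0.3492) + 2.02 × 0.3492 = 1.797 + 0.7054 = 2.502 mg/L.
DO = C_s − D = 8.85 − 2.502 = 6.348 mg/L.

DO ≈ 6.35 mg/L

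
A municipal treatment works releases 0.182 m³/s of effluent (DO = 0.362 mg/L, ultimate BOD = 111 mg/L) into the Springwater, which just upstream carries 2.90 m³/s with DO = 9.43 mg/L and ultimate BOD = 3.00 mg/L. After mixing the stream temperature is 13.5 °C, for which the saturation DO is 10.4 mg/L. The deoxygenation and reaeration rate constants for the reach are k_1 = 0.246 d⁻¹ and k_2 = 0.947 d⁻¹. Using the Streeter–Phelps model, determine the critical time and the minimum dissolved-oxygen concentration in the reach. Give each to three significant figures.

Mixed DO = (2.90×9.43 + 0.182×0.362)/(2.90+0.182) = 27.41/3.082 = 8.895 mg/L.
Mixed L₀ = (2.90×3.00 + 0.182×111)/(3.082) = 28.90/3.082 = 9.378 mg/L.
Initial deficit D₀ = C_s − DO₀ = 10.4 − 8.895 = 1.505 mg/L.
t_c = (1/0.7010) ln[(0.947/0.246)(1 − 1.505×0.7010/(0.246×9.378))] = 1.427 × ln(2.089) = 1.051 d.
D_c = (0.246/0.947) × 9.378 × e^(−0.246×1.051) = 0.2598 × 9.378 × 0.7723 = 1.881 mg/L.
Minimum DO = 10.4 − 1.881 = 8.519 mg/L.

t_c ≈ 1.05 d; minimum DO ≈ 8.52 mg/L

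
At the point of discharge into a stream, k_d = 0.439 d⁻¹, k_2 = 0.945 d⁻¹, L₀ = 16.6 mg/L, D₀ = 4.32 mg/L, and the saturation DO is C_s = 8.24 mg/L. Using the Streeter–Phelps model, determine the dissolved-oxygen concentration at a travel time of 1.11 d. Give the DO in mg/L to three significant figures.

k_d L₀/(k_2−k_d) = 0.439×16.6/(0.945−0.439) = 7.287/0.5060 = 14.40 mg/L.
e^(−k_d t) = e^(−0.439×1.110) = 0.6143; e^(−k_2 t) = e^(−0.945×1.110) = 0.3503.
D = 14.40 × (0.6143 − 0.3503) + 4.32 × 0.3503 = 3.802 + 1.513 = 5.315 mg/L.
DO = C_s − D = 8.24 − 5.315 = 2.925 mg/L.

DO ≈ 2.92 mg/L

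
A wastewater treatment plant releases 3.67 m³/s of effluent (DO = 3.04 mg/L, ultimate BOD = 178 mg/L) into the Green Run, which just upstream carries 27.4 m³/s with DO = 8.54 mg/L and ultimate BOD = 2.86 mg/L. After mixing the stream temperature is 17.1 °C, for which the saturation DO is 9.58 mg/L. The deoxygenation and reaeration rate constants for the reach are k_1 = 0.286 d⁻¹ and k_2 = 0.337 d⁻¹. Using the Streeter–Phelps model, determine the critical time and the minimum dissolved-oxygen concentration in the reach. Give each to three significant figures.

Mixed DO = (27.4×8.54 + 3.67×3.04)/(27.4+3.67) = 245.2/31.07 = 7.890 mg/L.
Mixed L₀ = (27.4×2.86 + 3.67×178)/(31.07) = 731.6/31.07 = 23.55 mg/L.
Initial deficit D₀ = C_s − DO₀ = 9.58 − 7.890 = 1.690 mg/L.
t_c = (1/0.05100) ln[(0.337/0.286)(1 − 1.690×0.05100/(0.286×23.55))] = 19.61 × ln(1.163) = 2.965 d.
D_c = (0.286/0.337) × 23.55 × e^(−0.286×2.965) = 0.8487 × 23.55 × 0.4283 = 8.559 mg/L.
Minimum DO = 9.58 − 8.559 = 1.021 mg/L.

t_c ≈ 2.96 d; minimum DO ≈ 1.02 mg/L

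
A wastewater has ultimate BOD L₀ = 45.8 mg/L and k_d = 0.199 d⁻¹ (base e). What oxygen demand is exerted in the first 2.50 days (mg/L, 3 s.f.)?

y ≈ 18.0 mg/L

y_t = L₀(1 − e^(−k_d t)) = 45.8 × (1 − e^(−0.199×2.50))
= 45.8 × (1 − 0.6080) = 45.8 × 0.3920 = 17.95 mg/L.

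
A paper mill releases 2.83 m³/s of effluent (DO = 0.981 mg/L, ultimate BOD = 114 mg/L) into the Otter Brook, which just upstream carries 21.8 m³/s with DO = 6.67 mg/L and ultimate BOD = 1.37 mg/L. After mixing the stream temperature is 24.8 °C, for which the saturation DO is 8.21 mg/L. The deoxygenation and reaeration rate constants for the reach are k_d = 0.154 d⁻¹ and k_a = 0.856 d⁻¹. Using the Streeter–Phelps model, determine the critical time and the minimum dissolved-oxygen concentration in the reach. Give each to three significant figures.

t_c ≈ 0.734 d; minimum DO ≈ 5.91 mg/L

Mixed DO = (21.8×6.67 + 2.83×0.981)/(21.8+2.83) = 148.2/24.63 = 6.016 mg/L.
Mixed L₀ = (21.8×1.37 + 2.83×114)/(24.63) = 352.5/24.63 = 14.31 mg/L.
Initial deficit D₀ = C_s − DO₀ = 8.21 − 6.016 = 2.194 mg/L.
t_c = (1/0.7020) ln[(0.856/0.154)(1 − 2.194×0.7020/(0.154×14.31))] = 1.425 × ln(1.675) = 0.7344 d.
D_c = (0.154/0.856) × 14.31 × e^(−0.154×0.7344) = 0.1799 × 14.31 × 0.8931 = 2.299 mg/L.
Minimum DO = 8.21 − 2.299 = 5.911 mg/L.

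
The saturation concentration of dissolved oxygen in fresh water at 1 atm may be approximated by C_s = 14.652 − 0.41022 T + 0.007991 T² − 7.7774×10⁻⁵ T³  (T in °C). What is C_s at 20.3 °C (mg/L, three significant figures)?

C_s = 14.652 − 0.41022×20.3 + 0.007991×20.3² − 7.7774×10⁻⁵×20.3³ = 8.967 mg/L.

C_s ≈ 8.97 mg/L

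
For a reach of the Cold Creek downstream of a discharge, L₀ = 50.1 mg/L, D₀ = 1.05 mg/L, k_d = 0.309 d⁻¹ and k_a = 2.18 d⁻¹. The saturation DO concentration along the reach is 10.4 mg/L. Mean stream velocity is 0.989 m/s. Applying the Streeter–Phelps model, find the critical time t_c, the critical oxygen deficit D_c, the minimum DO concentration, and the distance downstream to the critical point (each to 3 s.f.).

t_c ≈ 0.972 d; D_c ≈ 5.26 mg/L; min DO ≈ 5.14 mg/L; x_c ≈ 83.0 km

At the critical point dD/dt = 0, so k_d L₀ e^(−k_d t) = k_a D. Substituting D(t) from the Streeter–Phelps equation and solving for t gives
t_c = ln[(k_a/k_d)(1 − D₀(k_a−k_d)/(k_d L₀))] / (k_a−k_d).
Here k_a−k_d = 1.871 d⁻¹ and 1 − D₀(k_a−k_d)/(k_d L₀) = 1 − 1.05×1.871/(0.309×50.1) = 0.8731, so
t_c = ln(7.055 × 0.8731) / 1.871 = 1.818 / 1.871 = 0.9717 d.
L(t_c) = L₀ e^(−k_d t_c) = 50.1 × 0.7406 = 37.11 mg/L, and at the critical point k_a D_c = k_d L, so D_c = (0.309/2.18) × 37.11 = 5.259 mg/L.
Minimum DO = C_s − D_c = 10.4 − 5.259 = 5.141 mg/L.
x_c = v t_c = 0.989 m/s × 0.9717 d × 86400 s/d = 83030 m ≈ 83.0 km.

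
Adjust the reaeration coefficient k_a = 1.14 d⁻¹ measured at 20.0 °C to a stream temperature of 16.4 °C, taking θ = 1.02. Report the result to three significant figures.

k_a ≈ 1.06 d⁻¹

k_a(T₂) = k_a(T₁) · θ^(T₂−T₁) = 1.14 × 1.02^(16.4−20.0)
= 1.14 × 1.02^-3.60 = 1.14 × 0.9312 = 1.062 d⁻¹.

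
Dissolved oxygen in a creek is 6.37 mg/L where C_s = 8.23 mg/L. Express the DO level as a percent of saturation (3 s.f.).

77.4 % saturation

% saturation = C/C_s × 100 = 6.37/8.23 × 100 = 77.4 %.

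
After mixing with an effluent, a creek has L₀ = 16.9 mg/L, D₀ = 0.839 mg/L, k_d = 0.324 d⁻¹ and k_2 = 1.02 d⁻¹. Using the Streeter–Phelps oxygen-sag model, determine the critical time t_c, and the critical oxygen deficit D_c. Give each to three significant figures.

t_c ≈ 1.49 d; D_c ≈ 3.32 mg/L

At the critical point dD/dt = 0, so k_d L₀ e^(−k_d t) = k_2 D. Substituting D(t) from the Streeter–Phelps equation and solving for t gives
t_c = ln[(k_2/k_d)(1 − D₀(k_2−k_d)/(k_d L₀))] / (k_2−k_d).
Here k_2−k_d = 0.6960 d⁻¹ and 1 − D₀(k_2−k_d)/(k_d L₀) = 1 − 0.839×0.6960/(0.324×16.9) = 0.8934, so
t_c = ln(3.148 × 0.8934) / 0.6960 = 1.034 / 0.6960 = 1.486 d.
D_c = (k_d/k_2) L₀ e^(−k_d t_c) = (0.324/1.02) × 16.9 × e^(−0.324×1.486) = 0.3176 × 16.9 × 0.6179 = 3.317 mg/L.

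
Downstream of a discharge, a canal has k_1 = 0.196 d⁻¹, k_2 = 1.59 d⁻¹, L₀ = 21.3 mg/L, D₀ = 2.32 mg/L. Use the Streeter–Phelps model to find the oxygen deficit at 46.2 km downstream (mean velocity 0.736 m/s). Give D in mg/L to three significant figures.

D ≈ 2.38 mg/L

Travel time t = x/v = 46.2 km / (0.736 m/s) = 46200 m / 0.736 m/s = 62770 s = 0.7265 d.
k_1 L₀/(k_2−k_1) = 0.196×21.3/(1.59−0.196) = 4.175/1.394 = 2.995 mg/L.
e^(−k_1 t) = e^(−0.196×0.7265) = 0.8673; e^(−k_2 t) = e^(−1.59×0.7265) = 0.3150.
D = 2.995 × (0.8673 − 0.3150) + 2.32 × 0.3150 = 1.654 + 0.7308 = 2.385 mg/L.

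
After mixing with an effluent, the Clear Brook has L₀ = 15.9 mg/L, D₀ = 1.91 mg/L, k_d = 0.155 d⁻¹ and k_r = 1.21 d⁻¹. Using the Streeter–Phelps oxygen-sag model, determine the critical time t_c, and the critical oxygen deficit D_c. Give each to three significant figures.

t_c ≈ 0.335 d; D_c ≈ 1.93 mg/L

t_c = [1/(k_r−k_d)] ln[(k_r/k_d)(1 − D₀(k_r−k_d)/(k_d L₀))]
= [1/(1.21−0.155)] ln[(1.21/0.155)(1 − 1.91×1.055/(0.155×15.9))]
= (1/1.055) ln[7.806 × 0.1824] = 0.9479 × ln(1.424) = 0.9479 × 0.3532 = 0.3348 d.
D_c = (k_d/k_r) L₀ e^(−k_d t_c) = (0.155/1.21) × 15.9 × e^(−0.155×0.3348) = 0.1281 × 15.9 × 0.9494 = 1.934 mg/L.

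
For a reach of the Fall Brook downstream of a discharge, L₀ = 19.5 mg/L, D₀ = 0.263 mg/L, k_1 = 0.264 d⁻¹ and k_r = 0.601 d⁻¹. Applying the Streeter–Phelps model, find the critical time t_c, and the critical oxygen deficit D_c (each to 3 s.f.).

t_c ≈ 2.39 d; D_c ≈ 4.56 mg/L

With k_r/k_1 = 2.277 and 1 − D₀(k_r−k_1)/(k_1 L₀) = 0.9828,
t_c = ln(2.277 × 0.9828) / (0.601 − 0.264) = ln(2.237) / 0.3370 = 0.8053/0.3370 = 2.390 d.
L(t_c) = L₀ e^(−k_1 t_c) = 19.5 × 0.5321 = 10.38 mg/L, and at the critical point k_r D_c = k_1 L, so D_c = (0.264/0.601) × 10.38 = 4.558 mg/L.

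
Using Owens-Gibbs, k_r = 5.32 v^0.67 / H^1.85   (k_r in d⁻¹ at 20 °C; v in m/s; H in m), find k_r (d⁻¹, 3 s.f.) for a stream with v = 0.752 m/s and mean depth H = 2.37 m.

k_r = 5.32 × 0.752^0.67 / 2.37^1.85 = 5.32 × 0.8262 / 4.935 = 0.8906 d⁻¹.

k_r ≈ 0.891 d⁻¹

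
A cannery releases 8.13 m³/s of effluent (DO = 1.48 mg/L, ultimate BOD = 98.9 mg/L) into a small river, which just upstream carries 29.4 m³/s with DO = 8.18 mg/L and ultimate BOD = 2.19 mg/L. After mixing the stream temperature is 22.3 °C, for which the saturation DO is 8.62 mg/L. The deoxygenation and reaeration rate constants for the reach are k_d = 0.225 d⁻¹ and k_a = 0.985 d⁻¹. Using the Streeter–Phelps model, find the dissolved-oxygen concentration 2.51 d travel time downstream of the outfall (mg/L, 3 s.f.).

Mixed DO = (29.4×8.18 + 8.13×1.48)/(29.4+8.13) = 252.5/37.53 = 6.729 mg/L.
Mixed L₀ = (29.4×2.19 + 8.13×98.9)/(37.53) = 868.4/37.53 = 23.14 mg/L.
Initial deficit D₀ = C_s − DO₀ = 8.62 − 6.729 = 1.891 mg/L.
D(2.51) = [0.225×23.14/(0.985−0.225)](e^(−0.225×2.51) − e^(−0.985×2.51)) + 1.891 e^(−0.985×2.51)
= 6.851 × (0.5685 − 0.08439) + 1.891 × 0.08439 = 3.476 mg/L.
DO = 8.62 − 3.476 = 5.144 mg/L.

DO ≈ 5.14 mg/L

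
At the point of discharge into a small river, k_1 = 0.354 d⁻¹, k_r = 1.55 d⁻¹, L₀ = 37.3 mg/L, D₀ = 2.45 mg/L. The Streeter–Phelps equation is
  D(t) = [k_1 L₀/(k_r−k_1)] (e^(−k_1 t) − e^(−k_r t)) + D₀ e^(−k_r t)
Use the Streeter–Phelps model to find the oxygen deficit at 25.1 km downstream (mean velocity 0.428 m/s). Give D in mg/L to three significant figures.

Travel time t = x/v = 25.1 km / (0.428 m/s) = 25100 m / 0.428 m/s = 58640 s = 0.6788 d.
k_1 L₀/(k_r−k_1) = 0.354×37.3/(1.55−0.354) = 13.20/1.196 = 11.04 mg/L.
e^(−k_1 t) = e^(−0.354×0.6788) = 0.7864; e^(−k_r t) = e^(−1.55×0.6788) = 0.3492.
D = 11.04 × (0.7864 − 0.3492) + 2.45 × 0.3492 = 4.827 + 0.8556 = 5.682 mg/L.

D ≈ 5.68 mg/L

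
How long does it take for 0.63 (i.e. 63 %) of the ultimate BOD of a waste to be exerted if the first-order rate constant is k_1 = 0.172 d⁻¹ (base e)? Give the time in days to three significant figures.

y/L₀ = 1 − e^(−k_1 t) = 0.63 ⇒ e^(−k_1 t) = 0.370
t = −ln(0.370) / 0.172 = 0.9943 / 0.172 = 5.781 d.

t ≈ 5.78 d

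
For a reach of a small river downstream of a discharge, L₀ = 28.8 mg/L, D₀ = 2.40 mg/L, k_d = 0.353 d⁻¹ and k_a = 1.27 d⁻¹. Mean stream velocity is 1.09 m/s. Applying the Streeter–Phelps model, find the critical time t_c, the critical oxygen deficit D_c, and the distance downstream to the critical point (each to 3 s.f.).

t_c ≈ 1.13 d; D_c ≈ 5.37 mg/L; x_c ≈ 106 km

At the critical point dD/dt = 0, so k_d L₀ e^(−k_d t) = k_a D. Substituting D(t) from the Streeter–Phelps equation and solving for t gives
t_c = ln[(k_a/k_d)(1 − D₀(k_a−k_d)/(k_d L₀))] / (k_a−k_d).
Here k_a−k_d = 0.9170 d⁻¹ and 1 − D₀(k_a−k_d)/(k_d L₀) = 1 − 2.40×0.9170/(0.353×28.8) = 0.7835, so
t_c = ln(3.598 × 0.7835) / 0.9170 = 1.036 / 0.9170 = 1.130 d.
L(t_c) = L₀ e^(−k_d t_c) = 28.8 × 0.6710 = 19.33 mg/L, and at the critical point k_a D_c = k_d L, so D_c = (0.353/1.27) × 19.33 = 5.372 mg/L.
x_c = v t_c = 1.09 m/s × 1.130 d × 86400 s/d = 106400 m ≈ 106 km.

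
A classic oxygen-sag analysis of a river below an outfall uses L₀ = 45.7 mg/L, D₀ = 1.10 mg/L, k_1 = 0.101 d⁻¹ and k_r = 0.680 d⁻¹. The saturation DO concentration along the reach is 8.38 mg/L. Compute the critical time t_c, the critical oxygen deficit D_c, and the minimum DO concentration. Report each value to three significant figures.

At the critical point dD/dt = 0, so k_1 L₀ e^(−k_1 t) = k_r D. Substituting D(t) from the Streeter–Phelps equation and solving for t gives
t_c = ln[(k_r/k_1)(1 − D₀(k_r−k_1)/(k_1 L₀))] / (k_r−k_1).
Here k_r−k_1 = 0.5790 d⁻¹ and 1 − D₀(k_r−k_1)/(k_1 L₀) = 1 − 1.10×0.5790/(0.101×45.7) = 0.8620, so
t_c = ln(6.733 × 0.8620) / 0.5790 = 1.758 / 0.5790 = 3.037 d.
D_c = (k_1/k_r) L₀ e^(−k_1 t_c) = (0.101/0.680) × 45.7 × e^(−0.101×3.037) = 0.1485 × 45.7 × 0.7358 = 4.995 mg/L.
Minimum DO = C_s − D_c = 8.38 − 4.995 = 3.385 mg/L.

t_c ≈ 3.04 d; D_c ≈ 4.99 mg/L; min DO ≈ 3.39 mg/L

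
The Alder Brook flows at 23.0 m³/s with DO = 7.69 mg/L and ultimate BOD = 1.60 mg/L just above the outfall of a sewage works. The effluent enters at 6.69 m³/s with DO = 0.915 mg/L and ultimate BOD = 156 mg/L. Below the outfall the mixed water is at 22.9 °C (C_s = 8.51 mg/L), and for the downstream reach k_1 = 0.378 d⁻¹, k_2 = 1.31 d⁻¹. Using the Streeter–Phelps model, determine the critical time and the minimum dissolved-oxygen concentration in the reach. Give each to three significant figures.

Mixed DO = (23.0×7.69 + 6.69×0.915)/(23.0+6.69) = 183.0/29.69 = 6.163 mg/L.
Mixed L₀ = (23.0×1.60 + 6.69×156)/(29.69) = 1080/29.69 = 36.39 mg/L.
Initial deficit D₀ = C_s − DO₀ = 8.51 − 6.163 = 2.347 mg/L.
t_c = (1/0.9320) ln[(1.31/0.378)(1 − 2.347×0.9320/(0.378×36.39))] = 1.073 × ln(2.915) = 1.148 d.
D_c = (0.378/1.31) × 36.39 × e^(−0.378×1.148) = 0.2885 × 36.39 × 0.6480 = 6.804 mg/L.
Minimum DO = 8.51 − 6.804 = 1.706 mg/L.

t_c ≈ 1.15 d; minimum DO ≈ 1.71 mg/L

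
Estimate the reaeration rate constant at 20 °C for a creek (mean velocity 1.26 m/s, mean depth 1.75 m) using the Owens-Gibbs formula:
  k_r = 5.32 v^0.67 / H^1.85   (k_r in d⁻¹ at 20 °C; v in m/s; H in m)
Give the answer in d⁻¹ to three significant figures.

k_r = 5.32 × 1.26^0.67 / 1.75^1.85 = 5.32 × 1.167 / 2.816 = 2.206 d⁻¹.

k_r ≈ 2.21 d⁻¹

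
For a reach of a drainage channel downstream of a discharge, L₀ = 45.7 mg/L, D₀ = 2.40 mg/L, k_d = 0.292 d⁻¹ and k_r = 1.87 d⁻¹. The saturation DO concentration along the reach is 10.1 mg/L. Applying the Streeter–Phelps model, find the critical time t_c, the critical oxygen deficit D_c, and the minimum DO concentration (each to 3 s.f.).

t_c = [1/(k_r−k_d)] ln[(k_r/k_d)(1 − D₀(k_r−k_d)/(k_d L₀))]
= [1/(1.87−0.292)] ln[(1.87/0.292)(1 − 2.40×1.578/(0.292×45.7))]
= (1/1.578) ln[6.404 × 0.7162] = 0.6337 × ln(4.587) = 0.6337 × 1.523 = 0.9652 d.
L(t_c) = L₀ e^(−k_d t_c) = 45.7 × 0.7544 = 34.48 mg/L, and at the critical point k_r D_c = k_d L, so D_c = (0.292/1.87) × 34.48 = 5.383 mg/L.
Minimum DO = C_s − D_c = 10.1 − 5.383 = 4.717 mg/L.

t_c ≈ 0.965 d; D_c ≈ 5.38 mg/L; min DO ≈ 4.72 mg/L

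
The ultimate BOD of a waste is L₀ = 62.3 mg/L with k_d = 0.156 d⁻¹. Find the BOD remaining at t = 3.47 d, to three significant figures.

L_t = L₀ e^(−k_d t) = 62.3 × e^(−0.156×3.47) = 62.3 × 0.5820 = 36.26 mg/L.

L ≈ 36.3 mg/L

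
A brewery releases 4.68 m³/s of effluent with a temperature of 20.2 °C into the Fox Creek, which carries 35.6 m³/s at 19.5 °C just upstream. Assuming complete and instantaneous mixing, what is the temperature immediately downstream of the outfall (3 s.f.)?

19.6 °C

Flow-weighted mixing: C = (Q_r C_r + Q_w C_w)/(Q_r + Q_w)
= (35.6×19.5 + 4.68×20.2)/(35.6 + 4.68) = 788.7/40.28 = 19.58 °C.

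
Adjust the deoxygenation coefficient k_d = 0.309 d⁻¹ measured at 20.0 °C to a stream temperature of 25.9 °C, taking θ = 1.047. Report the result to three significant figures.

k_d(T₂) = k_d(T₁) · θ^(T₂−T₁) = 0.309 × 1.047^(25.9−20.0)
= 0.309 × 1.047^5.90 = 0.309 × 1.311 = 0.4052 d⁻¹.

k_d ≈ 0.405 d⁻¹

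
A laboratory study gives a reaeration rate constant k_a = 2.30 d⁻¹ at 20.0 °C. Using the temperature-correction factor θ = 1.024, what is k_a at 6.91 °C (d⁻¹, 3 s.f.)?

k_a(T₂) = k_a(T₁) · θ^(T₂−T₁) = 2.30 × 1.024^(6.91−20.0)
= 2.30 × 1.024^-13.1 = 2.30 × 0.7331 = 1.686 d⁻¹.

k_a ≈ 1.69 d⁻¹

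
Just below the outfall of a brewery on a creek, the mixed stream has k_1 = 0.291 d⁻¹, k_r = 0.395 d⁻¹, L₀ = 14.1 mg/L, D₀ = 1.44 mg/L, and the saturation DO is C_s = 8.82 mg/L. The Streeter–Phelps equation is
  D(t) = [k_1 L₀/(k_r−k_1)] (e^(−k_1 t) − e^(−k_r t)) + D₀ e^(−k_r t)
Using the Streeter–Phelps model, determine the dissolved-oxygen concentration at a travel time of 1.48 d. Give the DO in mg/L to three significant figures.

DO ≈ 4.36 mg/L

k_1 L₀/(k_r−k_1) = 0.291×14.1/(0.395−0.291) = 4.103/0.1040 = 39.45 mg/L.
e^(−k_1 t) = e^(−0.291×1.480) = 0.6501; e^(−k_r t) = e^(−0.395×1.480) = 0.5573.
D = 39.45 × (0.6501 − 0.5573) + 1.44 × 0.5573 = 3.659 + 0.8026 = 4.461 mg/L.
DO = C_s − D = 8.82 − 4.461 = 4.359 mg/L.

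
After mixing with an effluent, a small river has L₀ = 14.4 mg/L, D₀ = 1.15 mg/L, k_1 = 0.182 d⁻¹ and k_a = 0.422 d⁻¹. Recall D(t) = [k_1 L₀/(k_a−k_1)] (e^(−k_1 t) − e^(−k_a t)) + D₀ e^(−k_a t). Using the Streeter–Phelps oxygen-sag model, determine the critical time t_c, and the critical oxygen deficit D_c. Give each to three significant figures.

At the critical point dD/dt = 0, so k_1 L₀ e^(−k_1 t) = k_a D. Substituting D(t) from the Streeter–Phelps equation and solving for t gives
t_c = ln[(k_a/k_1)(1 − D₀(k_a−k_1)/(k_1 L₀))] / (k_a−k_1).
Here k_a−k_1 = 0.2400 d⁻¹ and 1 − D₀(k_a−k_1)/(k_1 L₀) = 1 − 1.15×0.2400/(0.182×14.4) = 0.8947, so
t_c = ln(2.319 × 0.8947) / 0.2400 = 0.7297 / 0.2400 = 3.040 d.
D_c = (k_1/k_a) L₀ e^(−k_1 t_c) = (0.182/0.422) × 14.4 × e^(−0.182×3.040) = 0.4313 × 14.4 × 0.5750 = 3.571 mg/L.

t_c ≈ 3.04 d; D_c ≈ 3.57 mg/L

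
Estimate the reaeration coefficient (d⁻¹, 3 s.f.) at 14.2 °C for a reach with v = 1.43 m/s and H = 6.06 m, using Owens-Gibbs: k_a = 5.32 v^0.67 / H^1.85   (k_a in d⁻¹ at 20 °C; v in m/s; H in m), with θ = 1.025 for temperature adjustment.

k_a(20) = 5.32 × 1.43^0.67 / 6.06^1.85 = 5.32 × 1.271 / 28.03 = 0.2412 d⁻¹.
k_a(14.2) = 0.2412 × 1.025^(14.2−20) = 0.2412 × 0.8666 = 0.2090 d⁻¹.

k_a ≈ 0.209 d⁻¹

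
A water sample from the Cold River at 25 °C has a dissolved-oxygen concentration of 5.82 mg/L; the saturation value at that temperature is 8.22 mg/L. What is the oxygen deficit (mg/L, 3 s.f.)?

D = C_s − C = 8.22 − 5.82 = 2.40 mg/L.

D ≈ 2.40 mg/L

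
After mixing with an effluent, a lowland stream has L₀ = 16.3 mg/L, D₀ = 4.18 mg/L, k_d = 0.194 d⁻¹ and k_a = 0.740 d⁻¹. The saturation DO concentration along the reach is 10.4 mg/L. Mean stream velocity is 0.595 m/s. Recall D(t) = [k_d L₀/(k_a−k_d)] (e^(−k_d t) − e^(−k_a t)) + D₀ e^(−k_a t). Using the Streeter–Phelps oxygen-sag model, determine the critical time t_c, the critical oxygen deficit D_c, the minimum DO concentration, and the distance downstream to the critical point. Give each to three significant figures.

t_c ≈ 0.109 d; D_c ≈ 4.18 mg/L; min DO ≈ 6.22 mg/L; x_c ≈ 5.61 km

At the critical point dD/dt = 0, so k_d L₀ e^(−k_d t) = k_a D. Substituting D(t) from the Streeter–Phelps equation and solving for t gives
t_c = ln[(k_a/k_d)(1 − D₀(k_a−k_d)/(k_d L₀))] / (k_a−k_d).
Here k_a−k_d = 0.5460 d⁻¹ and 1 − D₀(k_a−k_d)/(k_d L₀) = 1 − 4.18×0.5460/(0.194×16.3) = 0.2783, so
t_c = ln(3.814 × 0.2783) / 0.5460 = 0.05960 / 0.5460 = 0.1092 d.
L(t_c) = L₀ e^(−k_d t_c) = 16.3 × 0.9790 = 15.96 mg/L, and at the critical point k_a D_c = k_d L, so D_c = (0.194/0.740) × 15.96 = 4.184 mg/L.
Minimum DO = C_s − D_c = 10.4 − 4.184 = 6.216 mg/L.
x_c = v t_c = 0.595 m/s × 0.1092 d × 86400 s/d = 5612 m ≈ 5.61 km.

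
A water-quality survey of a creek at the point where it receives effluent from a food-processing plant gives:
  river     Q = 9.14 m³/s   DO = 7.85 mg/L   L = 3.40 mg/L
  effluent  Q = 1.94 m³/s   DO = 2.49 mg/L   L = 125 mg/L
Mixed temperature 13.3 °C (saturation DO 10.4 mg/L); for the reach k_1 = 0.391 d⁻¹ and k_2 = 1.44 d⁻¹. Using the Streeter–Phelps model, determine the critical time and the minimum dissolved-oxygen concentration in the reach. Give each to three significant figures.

t_c ≈ 0.789 d; minimum DO ≈ 5.47 mg/L

Mixed DO = (9.14×7.85 + 1.94×2.49)/(9.14+1.94) = 76.58/11.08 = 6.912 mg/L.
Mixed L₀ = (9.14×3.40 + 1.94×125)/(11.08) = 273.6/11.08 = 24.69 mg/L.
Initial deficit D₀ = C_s − DO₀ = 10.4 − 6.912 = 3.488 mg/L.
t_c = (1/1.049) ln[(1.44/0.391)(1 − 3.488×1.049/(0.391×24.69))] = 0.9533 × ln(2.287) = 0.7885 d.
D_c = (0.391/1.44) × 24.69 × e^(−0.391×0.7885) = 0.2715 × 24.69 × 0.7347 = 4.925 mg/L.
Minimum DO = 10.4 − 4.925 = 5.475 mg/L.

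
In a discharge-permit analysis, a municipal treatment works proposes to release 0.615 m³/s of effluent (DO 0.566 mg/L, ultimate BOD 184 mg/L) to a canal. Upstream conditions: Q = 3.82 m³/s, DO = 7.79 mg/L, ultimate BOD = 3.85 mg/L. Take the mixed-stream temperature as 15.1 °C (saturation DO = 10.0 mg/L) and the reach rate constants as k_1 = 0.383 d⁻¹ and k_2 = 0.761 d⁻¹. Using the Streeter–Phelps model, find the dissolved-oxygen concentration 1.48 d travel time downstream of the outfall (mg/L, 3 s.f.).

DO ≈ 1.86 mg/L

Mixed DO = (3.82×7.79 + 0.615×0.566)/(3.82+0.615) = 30.11/4.435 = 6.788 mg/L.
Mixed L₀ = (3.82×3.85 + 0.615×184)/(4.435) = 127.9/4.435 = 28.83 mg/L.
Initial deficit D₀ = C_s − DO₀ = 10.0 − 6.788 = 3.212 mg/L.
D(1.48) = [0.383×28.83/(0.761−0.383)](e^(−0.383×1.48) − e^(−0.761×1.48)) + 3.212 e^(−0.761×1.48)
= 29.21 × (0.5673 − 0.3242) + 3.212 × 0.3242 = 8.142 mg/L.
DO = 10.0 − 8.142 = 1.858 mg/L.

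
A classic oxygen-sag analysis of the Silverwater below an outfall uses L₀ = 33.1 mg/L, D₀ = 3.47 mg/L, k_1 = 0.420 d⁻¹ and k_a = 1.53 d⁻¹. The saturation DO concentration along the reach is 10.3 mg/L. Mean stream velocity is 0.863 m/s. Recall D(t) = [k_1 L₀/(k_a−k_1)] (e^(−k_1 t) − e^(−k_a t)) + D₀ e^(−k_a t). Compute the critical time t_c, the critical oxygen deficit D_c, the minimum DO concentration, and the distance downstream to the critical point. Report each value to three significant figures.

t_c ≈ 0.872 d; D_c ≈ 6.30 mg/L; min DO ≈ 4.00 mg/L; x_c ≈ 65.0 km

At the critical point dD/dt = 0, so k_1 L₀ e^(−k_1 t) = k_a D. Substituting D(t) from the Streeter–Phelps equation and solving for t gives
t_c = ln[(k_a/k_1)(1 − D₀(k_a−k_1)/(k_1 L₀))] / (k_a−k_1).
Here k_a−k_1 = 1.110 d⁻¹ and 1 − D₀(k_a−k_1)/(k_1 L₀) = 1 − 3.47×1.110/(0.420×33.1) = 0.7229, so
t_c = ln(3.643 × 0.7229) / 1.110 = 0.9683 / 1.110 = 0.8724 d.
D_c = (k_1/k_a) L₀ e^(−k_1 t_c) = (0.420/1.53) × 33.1 × e^(−0.420×0.8724) = 0.2745 × 33.1 × 0.6932 = 6.299 mg/L.
Minimum DO = C_s − D_c = 10.3 − 6.299 = 4.001 mg/L.
x_c = v t_c = 0.863 m/s × 0.8724 d × 86400 s/d = 65050 m ≈ 65.0 km.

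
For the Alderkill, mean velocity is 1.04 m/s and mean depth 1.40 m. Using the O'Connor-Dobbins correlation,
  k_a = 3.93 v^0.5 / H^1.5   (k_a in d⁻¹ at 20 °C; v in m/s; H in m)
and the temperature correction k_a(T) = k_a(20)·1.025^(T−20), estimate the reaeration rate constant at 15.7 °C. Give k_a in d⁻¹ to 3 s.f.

k_a ≈ 2.18 d⁻¹

k_a(20) = 3.93 × 1.04^0.5 / 1.40^1.5 = 3.93 × 1.020 / 1.657 = 2.419 d⁻¹.
k_a(15.7) = 2.419 × 1.025^(15.7−20) = 2.419 × 0.8993 = 2.176 d⁻¹.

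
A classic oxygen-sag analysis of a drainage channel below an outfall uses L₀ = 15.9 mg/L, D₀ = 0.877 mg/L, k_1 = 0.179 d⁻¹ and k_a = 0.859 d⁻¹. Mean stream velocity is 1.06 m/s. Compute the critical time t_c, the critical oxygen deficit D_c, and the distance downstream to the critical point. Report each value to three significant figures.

With k_a/k_1 = 4.799 and 1 − D₀(k_a−k_1)/(k_1 L₀) = 0.7905,
t_c = ln(4.799 × 0.7905) / (0.859 − 0.179) = ln(3.793) / 0.6800 = 1.333/0.6800 = 1.961 d.
D_c = (k_1/k_a) L₀ e^(−k_1 t_c) = (0.179/0.859) × 15.9 × e^(−0.179×1.961) = 0.2084 × 15.9 × 0.7040 = 2.333 mg/L.
x_c = v t_c = 1.06 m/s × 1.961 d × 86400 s/d = 179600 m ≈ 180 km.

t_c ≈ 1.96 d; D_c ≈ 2.33 mg/L; x_c ≈ 180 km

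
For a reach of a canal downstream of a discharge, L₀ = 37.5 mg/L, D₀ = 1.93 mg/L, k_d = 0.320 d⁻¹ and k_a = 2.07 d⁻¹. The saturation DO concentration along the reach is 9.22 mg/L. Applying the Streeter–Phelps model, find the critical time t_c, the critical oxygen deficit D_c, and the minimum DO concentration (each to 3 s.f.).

At the critical point dD/dt = 0, so k_d L₀ e^(−k_d t) = k_a D. Substituting D(t) from the Streeter–Phelps equation and solving for t gives
t_c = ln[(k_a/k_d)(1 − D₀(k_a−k_d)/(k_d L₀))] / (k_a−k_d).
Here k_a−k_d = 1.750 d⁻¹ and 1 − D₀(k_a−k_d)/(k_d L₀) = 1 − 1.93×1.750/(0.320×37.5) = 0.7185, so
t_c = ln(6.469 × 0.7185) / 1.750 = 1.536 / 1.750 = 0.8780 d.
D_c = (k_d/k_a) L₀ e^(−k_d t_c) = (0.320/2.07) × 37.5 × e^(−0.320×0.8780) = 0.1546 × 37.5 × 0.7551 = 4.377 mg/L.
Minimum DO = C_s − D_c = 9.22 − 4.377 = 4.843 mg/L.

t_c ≈ 0.878 d; D_c ≈ 4.38 mg/L; min DO ≈ 4.84 mg/L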